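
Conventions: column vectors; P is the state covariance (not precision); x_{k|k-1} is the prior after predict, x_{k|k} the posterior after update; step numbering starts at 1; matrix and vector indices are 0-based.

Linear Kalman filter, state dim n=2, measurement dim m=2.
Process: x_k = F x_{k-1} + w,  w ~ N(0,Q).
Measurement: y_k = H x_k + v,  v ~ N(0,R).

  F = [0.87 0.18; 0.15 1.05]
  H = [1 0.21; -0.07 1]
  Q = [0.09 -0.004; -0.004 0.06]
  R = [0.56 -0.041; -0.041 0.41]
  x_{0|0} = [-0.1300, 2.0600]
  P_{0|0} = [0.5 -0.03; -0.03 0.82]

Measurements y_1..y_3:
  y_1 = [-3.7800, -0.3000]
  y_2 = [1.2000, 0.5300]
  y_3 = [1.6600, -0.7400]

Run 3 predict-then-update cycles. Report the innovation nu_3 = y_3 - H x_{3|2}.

innov = [2.0563, -1.0096]

step 1: x^-=[0.2577, 2.1435]  P^-=[0.4856 0.1880; 0.1880 0.9659]  S=[1.1672 0.3131; 0.3131 1.3519]  K=[0.4471 0.0104; 0.1555 0.6687]  nu=[-4.4878, -2.4255]  x^+=[-1.7740, -0.1762]  P^+=[0.2492 0.0034; 0.0034 0.2680]
step 2: x^-=[-1.5751, -0.4511]  P^-=[0.2884 0.0824; 0.0824 0.3622]  S=[0.8990 0.0960; 0.0960 0.7621]  K=[0.3359 0.0393; 0.1280 0.4516]  nu=[2.8698, 0.8709]  x^+=[-0.5771, 0.3094]  P^+=[0.1833 0.0152; 0.0152 0.1810]
step 3: x^-=[-0.4464, 0.2384]  P^-=[0.2393 0.0684; 0.0684 0.2684]  S=[0.8399 0.0660; 0.0660 0.6700]  K=[0.2983 0.0477; 0.1185 0.3818]  nu=[2.0563, -1.0096]  x^+=[0.1189, 0.0966]  P^+=[0.1612 0.0186; 0.0186 0.1530]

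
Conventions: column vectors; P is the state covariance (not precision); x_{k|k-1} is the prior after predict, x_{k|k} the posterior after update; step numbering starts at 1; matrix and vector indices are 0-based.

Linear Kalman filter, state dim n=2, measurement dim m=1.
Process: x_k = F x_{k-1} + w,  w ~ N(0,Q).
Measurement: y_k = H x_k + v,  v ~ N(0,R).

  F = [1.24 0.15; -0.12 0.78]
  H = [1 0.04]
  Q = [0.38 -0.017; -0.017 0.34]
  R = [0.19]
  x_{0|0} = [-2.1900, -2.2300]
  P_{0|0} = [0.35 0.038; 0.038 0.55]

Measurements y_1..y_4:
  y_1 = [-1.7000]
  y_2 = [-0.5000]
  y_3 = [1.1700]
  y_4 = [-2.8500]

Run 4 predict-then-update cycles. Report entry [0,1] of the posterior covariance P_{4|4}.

P_post[0,1] = -0.0161

step 1: x^-=[-3.0501, -1.4766]  P^-=[0.9447 0.0313; 0.0313 0.6725]  S=[1.1383]  K=[0.8310; 0.0512]  nu=[1.4092]  x^+=[-1.8790, -1.4045]  P^+=[0.1586 -0.0171; -0.0171 0.6696]
step 2: x^-=[-2.5407, -0.8700]  P^-=[0.6325 0.0215; 0.0215 0.7528]  S=[0.8255]  K=[0.7673; 0.0626]  nu=[2.0755]  x^+=[-0.9481, -0.7401]  P^+=[0.1465 -0.0181; -0.0181 0.7496]
step 3: x^-=[-1.2867, -0.4635]  P^-=[0.6154 0.0317; 0.0317 0.8016]  S=[0.8092]  K=[0.7621; 0.0788]  nu=[2.4752]  x^+=[0.5996, -0.2684]  P^+=[0.1455 -0.0169; -0.0169 0.7965]
step 4: x^-=[0.7032, -0.2813]  P^-=[0.6153 0.0385; 0.0385 0.8299]  S=[0.8097]  K=[0.7618; 0.0886]  nu=[-3.5420]  x^+=[-1.9951, -0.5950]  P^+=[0.1454 -0.0161; -0.0161 0.8235]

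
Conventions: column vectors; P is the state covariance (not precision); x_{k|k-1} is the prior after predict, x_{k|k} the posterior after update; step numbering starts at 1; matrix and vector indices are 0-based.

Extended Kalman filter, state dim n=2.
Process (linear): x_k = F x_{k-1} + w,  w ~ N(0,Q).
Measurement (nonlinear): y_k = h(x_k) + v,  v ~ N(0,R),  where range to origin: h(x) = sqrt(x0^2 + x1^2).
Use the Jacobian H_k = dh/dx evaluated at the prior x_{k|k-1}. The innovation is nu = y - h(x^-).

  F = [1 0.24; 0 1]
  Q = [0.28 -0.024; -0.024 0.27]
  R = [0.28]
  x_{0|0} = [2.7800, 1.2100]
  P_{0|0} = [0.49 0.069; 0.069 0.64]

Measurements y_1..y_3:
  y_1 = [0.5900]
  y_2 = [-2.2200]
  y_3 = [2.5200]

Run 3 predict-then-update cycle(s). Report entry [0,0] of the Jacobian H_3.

H_jac[0,0] = -0.9816

step 1: x^-=[3.0704, 1.2100]  P^-=[0.8400 0.1986; 0.1986 0.9100]  H_jac=[0.9304 0.3666]  S=[1.2649]  K=[0.6754; 0.4099]  nu=[-2.7102]  x^+=[1.2399, 0.0992]  P^+=[0.2630 -0.1515; -0.1515 0.6975]
step 2: x^-=[1.2637, 0.0992]  P^-=[0.5104 -0.0081; -0.0081 0.9675]  H_jac=[0.9969 0.0783]  S=[0.7920]  K=[0.6417; 0.0854]  nu=[-3.4876]  x^+=[-0.9744, -0.1986]  P^+=[0.1843 -0.0515; -0.0515 0.9618]
step 3: x^-=[-1.0220, -0.1986]  P^-=[0.4949 0.1553; 0.1553 1.2318]  H_jac=[-0.9816 -0.1907]  S=[0.8599]  K=[-0.5995; -0.4505]  nu=[1.4788]  x^+=[-1.9086, -0.8648]  P^+=[0.1859 -0.0769; -0.0769 1.0573]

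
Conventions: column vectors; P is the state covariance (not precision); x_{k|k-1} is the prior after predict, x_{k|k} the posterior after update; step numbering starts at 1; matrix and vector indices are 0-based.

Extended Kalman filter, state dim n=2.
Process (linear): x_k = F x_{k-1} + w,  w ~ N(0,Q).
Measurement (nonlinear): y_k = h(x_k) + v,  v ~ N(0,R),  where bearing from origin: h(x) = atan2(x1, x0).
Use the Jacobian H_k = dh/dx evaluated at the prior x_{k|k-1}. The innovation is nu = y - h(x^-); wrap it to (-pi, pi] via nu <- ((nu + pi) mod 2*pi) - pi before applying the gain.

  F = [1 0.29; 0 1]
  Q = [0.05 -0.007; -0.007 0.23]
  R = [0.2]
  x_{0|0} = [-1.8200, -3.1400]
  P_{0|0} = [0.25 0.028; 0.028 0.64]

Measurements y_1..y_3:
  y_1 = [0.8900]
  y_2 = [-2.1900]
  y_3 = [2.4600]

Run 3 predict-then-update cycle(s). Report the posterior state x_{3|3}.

x_post = [-4.2300, -1.3960]

step 1: x^-=[-2.7306, -3.1400]  P^-=[0.3701 0.2066; 0.2066 0.8700]  H_jac=[0.1813 -0.1577]  S=[0.2220]  K=[0.1555; -0.4493]  nu=[-3.1066]  x^+=[-3.2138, -1.7443]  P^+=[0.3647 0.2221; 0.2221 0.8252]
step 2: x^-=[-3.7196, -1.7443]  P^-=[0.6129 0.4544; 0.4544 1.0552]  H_jac=[0.1033 -0.2204]  S=[0.2371]  K=[-0.1552; -0.7827]  nu=[0.5131]  x^+=[-3.7993, -2.1459]  P^+=[0.6072 0.4256; 0.4256 0.9099]
step 3: x^-=[-4.4216, -2.1459]  P^-=[0.9806 0.6825; 0.6825 1.1399]  H_jac=[0.0888 -0.1830]  S=[0.2237]  K=[-0.1690; -0.6616]  nu=[-1.1334]  x^+=[-4.2300, -1.3960]  P^+=[0.9742 0.6575; 0.6575 1.0420]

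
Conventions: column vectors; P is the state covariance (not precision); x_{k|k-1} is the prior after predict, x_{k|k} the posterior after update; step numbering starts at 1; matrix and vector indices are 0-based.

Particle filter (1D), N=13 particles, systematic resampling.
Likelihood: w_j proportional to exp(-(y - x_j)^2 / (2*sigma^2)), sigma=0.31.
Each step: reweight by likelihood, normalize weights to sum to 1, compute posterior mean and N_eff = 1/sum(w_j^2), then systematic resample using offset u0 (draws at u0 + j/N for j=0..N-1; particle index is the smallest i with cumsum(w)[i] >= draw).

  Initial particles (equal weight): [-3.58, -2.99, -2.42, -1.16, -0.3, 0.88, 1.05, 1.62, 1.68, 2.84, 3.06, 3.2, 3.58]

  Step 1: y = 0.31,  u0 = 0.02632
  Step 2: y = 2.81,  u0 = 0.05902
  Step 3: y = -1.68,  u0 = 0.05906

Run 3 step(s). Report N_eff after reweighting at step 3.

step 1: w=[0.0000, 0.0000, 0.0000, 0.0000, 0.3730, 0.4768, 0.1497, 0.0003, 0.0001, 0.0000, 0.0000, 0.0000, 0.0000]  mean=0.4656  Neff=2.5715  idx=[4, 4, 4, 4, 4, 5, 5, 5, 5, 5, 5, 6, 6]
step 2: w=[0.0000, 0.0000, 0.0000, 0.0000, 0.0000, 0.0172, 0.0172, 0.0172, 0.0172, 0.0172, 0.0172, 0.4485, 0.4485]  mean=1.0325  Neff=2.4744  idx=[8, 11, 11, 11, 11, 11, 11, 12, 12, 12, 12, 12, 12]
step 3: w=[0.8997, 0.0084, 0.0084, 0.0084, 0.0084, 0.0084, 0.0084, 0.0084, 0.0084, 0.0084, 0.0084, 0.0084, 0.0084]  mean=0.8970  Neff=1.2341  idx=[0, 0, 0, 0, 0, 0, 0, 0, 0, 0, 0, 1, 10]

N_eff = 1.2341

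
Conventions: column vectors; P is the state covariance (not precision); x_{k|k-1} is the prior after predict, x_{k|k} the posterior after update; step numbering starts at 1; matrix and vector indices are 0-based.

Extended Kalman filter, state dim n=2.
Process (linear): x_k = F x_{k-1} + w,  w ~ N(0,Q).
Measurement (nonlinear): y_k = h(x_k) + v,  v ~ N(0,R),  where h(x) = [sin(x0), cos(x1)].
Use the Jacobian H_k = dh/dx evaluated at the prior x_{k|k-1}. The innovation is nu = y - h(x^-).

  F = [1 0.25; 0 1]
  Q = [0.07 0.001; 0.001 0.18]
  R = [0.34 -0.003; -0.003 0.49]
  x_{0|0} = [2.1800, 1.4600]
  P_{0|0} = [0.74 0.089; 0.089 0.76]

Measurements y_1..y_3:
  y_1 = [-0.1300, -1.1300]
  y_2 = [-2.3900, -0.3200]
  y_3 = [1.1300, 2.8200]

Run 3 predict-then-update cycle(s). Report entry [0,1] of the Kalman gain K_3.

step 1: x^-=[2.5450, 1.4600]  P^-=[0.9020 0.2800; 0.2800 0.9400]  H_jac=[-0.8273 0.0000; 0.0000 -0.9939]  S=[0.9573 0.2272; 0.2272 1.4185]  K=[-0.7619 -0.0741; -0.0890 -0.6443]  nu=[-0.6918, -1.2406]  x^+=[3.1641, 2.3209]  P^+=[0.3129 0.0343; 0.0343 0.3174]
step 2: x^-=[3.7443, 2.3209]  P^-=[0.4198 0.1146; 0.1146 0.4974]  H_jac=[-0.8238 0.0000; 0.0000 -0.7316]  S=[0.6249 0.0661; 0.0661 0.7562]  K=[-0.5468 -0.0631; -0.1011 -0.4724]  nu=[-1.8231, 0.3618]  x^+=[4.7183, 2.3345]  P^+=[0.2254 0.0400; 0.0400 0.3160]
step 3: x^-=[5.3019, 2.3345]  P^-=[0.3352 0.1200; 0.1200 0.4960]  H_jac=[0.5560 0.0000; 0.0000 -0.7223]  S=[0.4436 -0.0512; -0.0512 0.7488]  K=[0.4100 -0.0877; 0.0960 -0.4719]  nu=[1.9612, 3.5116]  x^+=[5.7978, 0.8656]  P^+=[0.2512 0.0612; 0.0612 0.3205]

K[0,1] = -0.0877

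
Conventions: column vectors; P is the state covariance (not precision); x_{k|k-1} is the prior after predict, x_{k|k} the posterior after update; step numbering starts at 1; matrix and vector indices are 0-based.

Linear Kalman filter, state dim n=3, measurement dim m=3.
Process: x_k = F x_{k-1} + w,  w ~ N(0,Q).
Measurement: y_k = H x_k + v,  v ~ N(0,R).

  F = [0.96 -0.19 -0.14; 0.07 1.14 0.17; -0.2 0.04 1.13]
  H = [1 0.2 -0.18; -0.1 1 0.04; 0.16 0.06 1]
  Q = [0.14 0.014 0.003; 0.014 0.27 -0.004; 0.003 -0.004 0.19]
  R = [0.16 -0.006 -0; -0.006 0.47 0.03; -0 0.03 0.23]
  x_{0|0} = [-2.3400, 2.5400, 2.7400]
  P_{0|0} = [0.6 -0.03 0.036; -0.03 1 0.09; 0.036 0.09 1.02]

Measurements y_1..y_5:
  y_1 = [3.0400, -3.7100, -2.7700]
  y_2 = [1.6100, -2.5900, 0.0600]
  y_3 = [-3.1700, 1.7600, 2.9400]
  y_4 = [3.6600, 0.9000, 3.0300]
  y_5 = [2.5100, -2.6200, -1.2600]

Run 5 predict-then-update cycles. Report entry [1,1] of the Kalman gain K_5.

step 1: x^-=[-3.1126, 3.1976, 3.6658]  P^-=[0.7551 -0.2307 -0.2632; -0.2307 1.6330 0.3541; -0.2632 0.3541 1.5104]  S=[1.0063 -0.0681 -0.3413; -0.0681 2.1895 0.5203; -0.3413 0.5203 1.7194]  K=[0.7783 -0.1461 0.1078; 0.0936 0.7585 0.0305; -0.1795 -0.0018 0.8312]  nu=[6.1729, -7.3655, -6.1296]  x^+=[2.1067, -1.9982, -2.5242]  P^+=[0.1370 -0.0565 0.0019; -0.0565 0.3505 0.0178; 0.0019 0.0178 0.1898]
step 2: x^-=[2.7555, -2.5596, -3.3537]  P^-=[0.3037 -0.1214 -0.0621; -0.1214 0.7296 0.0823; -0.0621 0.0823 0.4400]  S=[0.4750 -0.0304 -0.0778; -0.0304 1.2347 0.1562; -0.0778 0.1562 0.6681]  K=[0.6154 -0.1184 0.0682; 0.0632 0.6016 0.0264; -0.1592 0.0021 0.6321]  nu=[-1.2373, 0.3793, 3.1264]  x^+=[2.1623, -2.3270, -1.1797]  P^+=[0.1080 -0.0464 -0.0024; -0.0464 0.2779 0.0149; -0.0024 0.0149 0.1449]
step 3: x^-=[2.6831, -2.7020, -1.8586]  P^-=[0.2708 -0.0958 -0.0522; -0.0958 0.6342 0.0646; -0.0522 0.0646 0.3830]  S=[0.4444 -0.0170 -0.0653; -0.0170 1.1323 0.1339; -0.0653 0.1339 0.6114]  K=[0.5925 -0.1089 0.0632; 0.0693 0.5689 0.0256; -0.1550 0.0016 0.6022]  nu=[-5.6473, 4.8046, 4.5314]  x^+=[-0.8999, -0.2437, 1.7534]  P^+=[0.1034 -0.0424 -0.0027; -0.0424 0.2629 0.0140; -0.0027 0.0140 0.1381]
step 4: x^-=[-1.0631, -0.0428, 2.1516]  P^-=[0.2645 -0.0882 -0.0501; -0.0882 0.6148 0.0606; -0.0501 0.0606 0.3741]  S=[0.4396 -0.0120 -0.0629; -0.0120 1.1109 0.1295; -0.0629 0.1295 0.6027]  K=[0.5881 -0.1060 0.0625; 0.0731 0.5614 0.0254; -0.1540 0.0013 0.5972]  nu=[5.1189, 0.7504, 1.0511]  x^+=[1.9336, 0.7794, 1.9918]  P^+=[0.1025 -0.0411 -0.0027; -0.0411 0.2595 0.0137; -0.0027 0.0137 0.1370]
step 5: x^-=[1.4293, 1.3625, 1.8952]  P^-=[0.2629 -0.0861 -0.0495; -0.0861 0.6104 0.0596; -0.0495 0.0596 0.3726]  S=[0.4385 -0.0104 -0.0624; -0.0104 1.1060 0.1284; -0.0624 0.1284 0.6012]  K=[0.5871 -0.1051 0.0624; 0.0745 0.5596 0.0253; -0.1538 0.0011 0.5963]  nu=[1.1493, -3.9154, -3.4656]  x^+=[2.2993, -0.8306, -0.3527]  P^+=[0.1022 -0.0407 -0.0027; -0.0407 0.2587 0.0136; -0.0027 0.0136 0.1368]

K[1,1] = 0.5596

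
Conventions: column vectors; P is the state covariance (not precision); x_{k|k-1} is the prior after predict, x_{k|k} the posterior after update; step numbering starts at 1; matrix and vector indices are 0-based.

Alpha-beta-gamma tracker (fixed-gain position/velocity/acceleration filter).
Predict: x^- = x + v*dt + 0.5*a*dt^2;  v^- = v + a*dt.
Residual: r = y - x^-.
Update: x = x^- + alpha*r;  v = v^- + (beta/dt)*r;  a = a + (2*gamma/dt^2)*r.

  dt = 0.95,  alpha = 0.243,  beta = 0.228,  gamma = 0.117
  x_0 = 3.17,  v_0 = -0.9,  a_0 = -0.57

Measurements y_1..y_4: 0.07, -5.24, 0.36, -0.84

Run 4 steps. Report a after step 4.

step 1: x_pred=2.0578  r=-1.9878  x^+=1.5748  v^+=-1.9186  a^+=-1.0854
step 2: x_pred=-0.7377  r=-4.5023  x^+=-1.8317  v^+=-4.0303  a^+=-2.2528
step 3: x_pred=-6.6770  r=7.0370  x^+=-4.9670  v^+=-4.4815  a^+=-0.4282
step 4: x_pred=-9.4177  r=8.5777  x^+=-7.3333  v^+=-2.8296  a^+=1.7958

a_post = 1.7958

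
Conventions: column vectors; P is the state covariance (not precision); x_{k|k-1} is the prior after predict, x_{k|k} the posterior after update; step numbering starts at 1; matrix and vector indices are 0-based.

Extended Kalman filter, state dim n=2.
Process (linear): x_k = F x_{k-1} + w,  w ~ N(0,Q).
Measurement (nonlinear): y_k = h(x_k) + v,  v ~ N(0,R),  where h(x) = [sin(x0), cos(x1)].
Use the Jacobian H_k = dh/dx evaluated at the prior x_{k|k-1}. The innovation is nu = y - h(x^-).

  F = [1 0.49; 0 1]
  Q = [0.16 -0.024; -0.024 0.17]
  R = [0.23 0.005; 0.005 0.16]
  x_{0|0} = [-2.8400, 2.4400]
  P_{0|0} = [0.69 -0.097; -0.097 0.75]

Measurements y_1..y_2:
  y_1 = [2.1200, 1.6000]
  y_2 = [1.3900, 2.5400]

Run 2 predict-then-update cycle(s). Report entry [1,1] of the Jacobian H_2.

H_jac[1,1] = 0.1416

step 1: x^-=[-1.6444, 2.4400]  P^-=[0.9350 0.2465; 0.2465 0.9200]  H_jac=[-0.0735 0.0000; 0.0000 -0.6454]  S=[0.2351 0.0167; 0.0167 0.5433]  K=[-0.2723 -0.2845; 0.0005 -1.0930]  nu=[3.1173, 2.3638]  x^+=[-3.1657, -0.1421]  P^+=[0.8710 0.0726; 0.0726 0.2710]
step 2: x^-=[-3.2354, -0.1421]  P^-=[1.1673 0.1814; 0.1814 0.4410]  H_jac=[-0.9956 0.0000; 0.0000 0.1416]  S=[1.3870 -0.0206; -0.0206 0.1688]  K=[-0.8371 0.0501; -0.1249 0.3546]  nu=[1.2964, 1.5501]  x^+=[-4.2429, 0.2456]  P^+=[0.1931 0.0271; 0.0271 0.3962]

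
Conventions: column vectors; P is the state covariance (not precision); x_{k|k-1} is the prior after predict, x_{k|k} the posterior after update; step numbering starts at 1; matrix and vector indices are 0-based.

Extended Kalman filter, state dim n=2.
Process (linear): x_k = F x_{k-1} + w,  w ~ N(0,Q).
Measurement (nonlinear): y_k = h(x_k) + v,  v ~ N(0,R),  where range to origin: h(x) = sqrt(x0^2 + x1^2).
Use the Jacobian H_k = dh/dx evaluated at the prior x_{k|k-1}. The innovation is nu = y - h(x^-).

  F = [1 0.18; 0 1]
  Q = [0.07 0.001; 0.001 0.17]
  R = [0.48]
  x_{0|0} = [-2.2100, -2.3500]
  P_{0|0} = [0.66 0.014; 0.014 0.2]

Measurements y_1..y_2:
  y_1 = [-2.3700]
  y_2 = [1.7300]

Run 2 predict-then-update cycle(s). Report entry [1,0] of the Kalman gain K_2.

K[1,0] = -0.4581

step 1: x^-=[-2.6330, -2.3500]  P^-=[0.7415 0.0510; 0.0510 0.3700]  H_jac=[-0.7461 -0.6659]  S=[1.1075]  K=[-0.5302; -0.2568]  nu=[-5.8992]  x^+=[0.4948, -0.8349]  P^+=[0.4302 -0.0998; -0.0998 0.2970]
step 2: x^-=[0.3445, -0.8349]  P^-=[0.4739 -0.0454; -0.0454 0.4670]  H_jac=[0.3814 -0.9244]  S=[0.9799]  K=[0.2272; -0.4581]  nu=[0.8268]  x^+=[0.5323, -1.2137]  P^+=[0.4233 0.0567; 0.0567 0.2613]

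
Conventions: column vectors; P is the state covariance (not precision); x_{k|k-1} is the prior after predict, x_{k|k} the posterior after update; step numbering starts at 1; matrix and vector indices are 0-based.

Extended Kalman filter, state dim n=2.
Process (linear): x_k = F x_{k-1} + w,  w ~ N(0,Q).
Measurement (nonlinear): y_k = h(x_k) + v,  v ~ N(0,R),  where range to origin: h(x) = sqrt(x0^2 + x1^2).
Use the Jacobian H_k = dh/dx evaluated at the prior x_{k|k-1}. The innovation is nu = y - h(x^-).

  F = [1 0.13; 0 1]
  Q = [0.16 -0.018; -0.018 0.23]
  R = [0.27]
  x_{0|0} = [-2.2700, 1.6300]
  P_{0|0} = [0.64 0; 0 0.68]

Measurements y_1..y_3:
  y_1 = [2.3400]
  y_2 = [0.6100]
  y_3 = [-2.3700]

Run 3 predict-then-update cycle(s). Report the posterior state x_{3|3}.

step 1: x^-=[-2.0581, 1.6300]  P^-=[0.8115 0.0704; 0.0704 0.9100]  H_jac=[-0.7839 0.6209]  S=[1.0509]  K=[-0.5637; 0.4851]  nu=[-0.2854]  x^+=[-1.8972, 1.4916]  P^+=[0.4775 0.3578; 0.3578 0.6627]
step 2: x^-=[-1.7033, 1.4916]  P^-=[0.7417 0.4259; 0.4259 0.8927]  H_jac=[-0.7523 0.6588]  S=[0.6551]  K=[-0.4235; 0.4086]  nu=[-1.6541]  x^+=[-1.0028, 0.8157]  P^+=[0.6242 0.5393; 0.5393 0.7833]
step 3: x^-=[-0.8967, 0.8157]  P^-=[0.9377 0.6231; 0.6231 1.0133]  H_jac=[-0.7398 0.6729]  S=[0.6216]  K=[-0.4414; 0.3553]  nu=[-3.5822]  x^+=[0.6845, -0.4572]  P^+=[0.8166 0.7206; 0.7206 0.9348]

x_post = [0.6845, -0.4572]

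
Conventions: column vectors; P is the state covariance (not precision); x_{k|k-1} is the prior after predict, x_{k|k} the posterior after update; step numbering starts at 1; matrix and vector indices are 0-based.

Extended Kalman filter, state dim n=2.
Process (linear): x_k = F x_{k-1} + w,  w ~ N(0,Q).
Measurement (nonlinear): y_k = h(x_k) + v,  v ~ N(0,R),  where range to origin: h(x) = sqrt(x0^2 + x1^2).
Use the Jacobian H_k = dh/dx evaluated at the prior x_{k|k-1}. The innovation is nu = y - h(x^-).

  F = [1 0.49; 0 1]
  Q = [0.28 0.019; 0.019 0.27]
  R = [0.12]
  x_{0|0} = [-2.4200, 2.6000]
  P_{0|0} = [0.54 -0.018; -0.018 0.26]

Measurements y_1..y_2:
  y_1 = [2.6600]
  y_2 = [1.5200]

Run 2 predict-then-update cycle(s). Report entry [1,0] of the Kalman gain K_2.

step 1: x^-=[-1.1460, 2.6000]  P^-=[0.8648 0.1284; 0.1284 0.5300]  H_jac=[-0.4033 0.9151]  S=[0.6097]  K=[-0.3794; 0.7105]  nu=[-0.1814]  x^+=[-1.0772, 2.4711]  P^+=[0.7770 0.2927; 0.2927 0.2222]
step 2: x^-=[0.1337, 2.4711]  P^-=[1.3973 0.4206; 0.4206 0.4922]  H_jac=[0.0540 0.9985]  S=[0.6602]  K=[0.7505; 0.7788]  nu=[-0.9548]  x^+=[-0.5829, 1.7275]  P^+=[1.0254 0.0347; 0.0347 0.0917]

K[1,0] = 0.7788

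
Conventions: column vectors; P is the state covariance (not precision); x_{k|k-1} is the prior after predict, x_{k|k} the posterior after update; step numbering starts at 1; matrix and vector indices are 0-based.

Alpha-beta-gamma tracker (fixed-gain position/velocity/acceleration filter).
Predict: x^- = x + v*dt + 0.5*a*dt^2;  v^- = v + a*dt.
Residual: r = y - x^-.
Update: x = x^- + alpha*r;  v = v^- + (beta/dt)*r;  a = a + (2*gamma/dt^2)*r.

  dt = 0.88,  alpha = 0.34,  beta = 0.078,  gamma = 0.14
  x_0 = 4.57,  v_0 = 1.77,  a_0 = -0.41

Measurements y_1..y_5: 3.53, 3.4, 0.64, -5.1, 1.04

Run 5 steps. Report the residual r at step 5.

resid = 9.9859

step 1: x_pred=5.9688  r=-2.4388  x^+=5.1396  v^+=1.1930  a^+=-1.2918
step 2: x_pred=5.6893  r=-2.2893  x^+=4.9109  v^+=-0.1467  a^+=-2.1196
step 3: x_pred=3.9612  r=-3.3212  x^+=2.8320  v^+=-2.3063  a^+=-3.3204
step 4: x_pred=-0.4832  r=-4.6168  x^+=-2.0529  v^+=-5.6374  a^+=-4.9897
step 5: x_pred=-8.9459  r=9.9859  x^+=-5.5507  v^+=-9.1433  a^+=-1.3791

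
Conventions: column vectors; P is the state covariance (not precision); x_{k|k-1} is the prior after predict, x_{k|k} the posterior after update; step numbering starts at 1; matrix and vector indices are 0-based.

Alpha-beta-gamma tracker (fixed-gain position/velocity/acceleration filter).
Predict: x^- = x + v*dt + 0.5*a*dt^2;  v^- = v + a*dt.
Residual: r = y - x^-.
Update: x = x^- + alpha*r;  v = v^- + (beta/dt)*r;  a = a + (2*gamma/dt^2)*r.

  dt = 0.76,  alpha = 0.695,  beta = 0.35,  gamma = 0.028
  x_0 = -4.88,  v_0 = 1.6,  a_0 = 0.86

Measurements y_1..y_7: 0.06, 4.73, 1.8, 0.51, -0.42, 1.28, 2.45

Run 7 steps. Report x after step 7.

step 1: x_pred=-3.4156  r=3.4756  x^+=-1.0001  v^+=3.8542  a^+=1.1970
step 2: x_pred=2.2748  r=2.4552  x^+=3.9812  v^+=5.8946  a^+=1.4350
step 3: x_pred=8.8755  r=-7.0755  x^+=3.9580  v^+=3.7267  a^+=0.7490
step 4: x_pred=7.0067  r=-6.4967  x^+=2.4915  v^+=1.3041  a^+=0.1191
step 5: x_pred=3.5170  r=-3.9370  x^+=0.7808  v^+=-0.4184  a^+=-0.2626
step 6: x_pred=0.3870  r=0.8930  x^+=1.0076  v^+=-0.2067  a^+=-0.1760
step 7: x_pred=0.7997  r=1.6503  x^+=1.9467  v^+=0.4196  a^+=-0.0160

x_post = 1.9467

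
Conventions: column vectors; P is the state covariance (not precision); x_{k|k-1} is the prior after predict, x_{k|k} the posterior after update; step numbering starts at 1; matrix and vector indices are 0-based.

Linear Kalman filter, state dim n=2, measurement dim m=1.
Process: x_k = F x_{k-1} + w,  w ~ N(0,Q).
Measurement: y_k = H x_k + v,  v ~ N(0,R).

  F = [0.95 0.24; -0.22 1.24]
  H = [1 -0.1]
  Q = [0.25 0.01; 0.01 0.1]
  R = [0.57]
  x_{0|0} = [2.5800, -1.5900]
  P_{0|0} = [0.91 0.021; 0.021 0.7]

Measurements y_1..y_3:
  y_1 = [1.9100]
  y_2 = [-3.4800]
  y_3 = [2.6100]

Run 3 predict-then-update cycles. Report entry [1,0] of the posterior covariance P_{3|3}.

step 1: x^-=[2.0694, -2.5392]  P^-=[1.1212 0.0518; 0.0518 1.2089]  S=[1.6929]  K=[0.6592; -0.0408]  nu=[-0.4133]  x^+=[1.7969, -2.5223]  P^+=[0.3855 0.0973; 0.0973 1.2061]
step 2: x^-=[1.1017, -3.5230]  P^-=[0.7118 0.3979; 0.3979 1.9200]  S=[1.2214]  K=[0.5502; 0.1686]  nu=[-4.9340]  x^+=[-1.6128, -4.3547]  P^+=[0.3421 0.2846; 0.2846 1.8853]
step 3: x^-=[-2.5773, -5.0450]  P^-=[0.7971 0.8198; 0.8198 2.8601]  S=[1.2317]  K=[0.5806; 0.4334]  nu=[4.6828]  x^+=[0.1414, -3.0155]  P^+=[0.3819 0.5099; 0.5099 2.6288]

P_post[1,0] = 0.5099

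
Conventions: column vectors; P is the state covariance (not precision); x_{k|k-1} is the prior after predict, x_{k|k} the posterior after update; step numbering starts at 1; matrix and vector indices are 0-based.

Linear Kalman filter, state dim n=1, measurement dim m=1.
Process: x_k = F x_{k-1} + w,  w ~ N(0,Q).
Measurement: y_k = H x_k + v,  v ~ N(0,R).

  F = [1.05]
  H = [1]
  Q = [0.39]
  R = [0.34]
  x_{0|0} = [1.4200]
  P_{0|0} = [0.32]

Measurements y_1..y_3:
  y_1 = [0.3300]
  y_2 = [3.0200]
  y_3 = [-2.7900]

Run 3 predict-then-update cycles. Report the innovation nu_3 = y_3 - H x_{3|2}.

step 1: x^-=[1.4910]  P^-=[0.7428]  S=[1.0828]  K=[0.6860]  nu=[-1.1610]  x^+=[0.6946]  P^+=[0.2332]
step 2: x^-=[0.7293]  P^-=[0.6471]  S=[0.9871]  K=[0.6556]  nu=[2.2907]  x^+=[2.2310]  P^+=[0.2229]
step 3: x^-=[2.3426]  P^-=[0.6357]  S=[0.9757]  K=[0.6515]  nu=[-5.1326]  x^+=[-1.0015]  P^+=[0.2215]

innov = [-5.1326]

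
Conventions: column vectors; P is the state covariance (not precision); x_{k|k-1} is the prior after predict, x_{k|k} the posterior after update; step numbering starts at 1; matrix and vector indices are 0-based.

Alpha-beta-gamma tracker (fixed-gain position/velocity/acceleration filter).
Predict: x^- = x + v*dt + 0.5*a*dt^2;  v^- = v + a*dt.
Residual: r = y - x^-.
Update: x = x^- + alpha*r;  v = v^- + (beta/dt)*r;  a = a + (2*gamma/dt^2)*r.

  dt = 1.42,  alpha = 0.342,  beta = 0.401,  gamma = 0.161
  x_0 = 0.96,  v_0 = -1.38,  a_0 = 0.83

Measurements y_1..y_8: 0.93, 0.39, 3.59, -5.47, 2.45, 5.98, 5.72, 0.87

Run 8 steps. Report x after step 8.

step 1: x_pred=-0.1628  r=1.0928  x^+=0.2109  v^+=0.1072  a^+=1.0045
step 2: x_pred=1.3759  r=-0.9859  x^+=1.0387  v^+=1.2552  a^+=0.8471
step 3: x_pred=3.6751  r=-0.0851  x^+=3.6460  v^+=2.4340  a^+=0.8335
step 4: x_pred=7.9426  r=-13.4126  x^+=3.3555  v^+=-0.1701  a^+=-1.3084
step 5: x_pred=1.7948  r=0.6552  x^+=2.0189  v^+=-1.8430  a^+=-1.2038
step 6: x_pred=-1.8118  r=7.7918  x^+=0.8530  v^+=-1.3520  a^+=0.0405
step 7: x_pred=-1.0259  r=6.7459  x^+=1.2812  v^+=0.6106  a^+=1.1178
step 8: x_pred=3.2751  r=-2.4051  x^+=2.4526  v^+=1.5186  a^+=0.7337

x_post = 2.4526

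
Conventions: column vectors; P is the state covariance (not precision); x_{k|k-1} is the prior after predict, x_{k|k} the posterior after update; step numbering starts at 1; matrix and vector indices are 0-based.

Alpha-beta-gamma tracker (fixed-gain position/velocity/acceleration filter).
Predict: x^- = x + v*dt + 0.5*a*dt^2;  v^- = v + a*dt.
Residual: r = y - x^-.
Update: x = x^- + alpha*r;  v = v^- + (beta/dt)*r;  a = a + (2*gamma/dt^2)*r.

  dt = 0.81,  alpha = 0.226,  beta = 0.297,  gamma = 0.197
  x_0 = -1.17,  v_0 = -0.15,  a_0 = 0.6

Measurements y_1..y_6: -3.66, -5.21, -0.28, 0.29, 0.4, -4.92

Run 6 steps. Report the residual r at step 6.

step 1: x_pred=-1.0947  r=-2.5653  x^+=-1.6744  v^+=-0.6046  a^+=-0.9405
step 2: x_pred=-2.4727  r=-2.7373  x^+=-3.0913  v^+=-2.3701  a^+=-2.5843
step 3: x_pred=-5.8589  r=5.5789  x^+=-4.5981  v^+=-2.4178  a^+=0.7659
step 4: x_pred=-6.3052  r=6.5952  x^+=-4.8147  v^+=0.6209  a^+=4.7265
step 5: x_pred=-2.7613  r=3.1613  x^+=-2.0468  v^+=5.6085  a^+=6.6249
step 6: x_pred=4.6693  r=-9.5893  x^+=2.5021  v^+=7.4586  a^+=0.8664

resid = -9.5893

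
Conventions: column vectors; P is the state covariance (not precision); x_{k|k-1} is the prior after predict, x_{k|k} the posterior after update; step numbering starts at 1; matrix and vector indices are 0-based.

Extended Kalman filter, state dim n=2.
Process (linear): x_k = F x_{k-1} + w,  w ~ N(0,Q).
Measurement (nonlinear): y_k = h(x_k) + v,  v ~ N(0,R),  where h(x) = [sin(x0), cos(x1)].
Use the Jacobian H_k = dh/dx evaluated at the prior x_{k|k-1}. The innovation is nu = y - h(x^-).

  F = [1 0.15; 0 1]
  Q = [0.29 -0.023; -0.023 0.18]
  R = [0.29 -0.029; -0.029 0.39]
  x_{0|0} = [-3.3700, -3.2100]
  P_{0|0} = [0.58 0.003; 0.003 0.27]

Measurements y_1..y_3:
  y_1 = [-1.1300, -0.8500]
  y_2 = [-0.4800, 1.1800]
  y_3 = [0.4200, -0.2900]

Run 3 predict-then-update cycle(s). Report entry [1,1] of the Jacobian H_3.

step 1: x^-=[-3.8515, -3.2100]  P^-=[0.8770 0.0205; 0.0205 0.4500]  H_jac=[-0.7584 0.0000; 0.0000 -0.0684]  S=[0.7944 -0.0279; -0.0279 0.3921]  K=[-0.8394 -0.0634; -0.0224 -0.0800]  nu=[-1.7818, 0.1477]  x^+=[-2.3652, -3.1819]  P^+=[0.3186 0.0055; 0.0055 0.4472]
step 2: x^-=[-2.8425, -3.1819]  P^-=[0.6203 0.0496; 0.0496 0.6272]  H_jac=[-0.9556 0.0000; 0.0000 -0.0403]  S=[0.8564 -0.0271; -0.0271 0.3910]  K=[-0.6938 -0.0532; -0.0575 -0.0687]  nu=[-0.1853, 2.1792]  x^+=[-2.8298, -3.3209]  P^+=[0.2089 0.0154; 0.0154 0.6227]
step 3: x^-=[-3.3279, -3.3209]  P^-=[0.5176 0.0858; 0.0858 0.8027]  H_jac=[-0.9827 0.0000; 0.0000 -0.1784]  S=[0.7898 -0.0140; -0.0140 0.4155]  K=[-0.6450 -0.0585; -0.1129 -0.3484]  nu=[0.2348, 0.6940]  x^+=[-3.5199, -3.5892]  P^+=[0.1886 0.0230; 0.0230 0.7433]

H_jac[1,1] = -0.1784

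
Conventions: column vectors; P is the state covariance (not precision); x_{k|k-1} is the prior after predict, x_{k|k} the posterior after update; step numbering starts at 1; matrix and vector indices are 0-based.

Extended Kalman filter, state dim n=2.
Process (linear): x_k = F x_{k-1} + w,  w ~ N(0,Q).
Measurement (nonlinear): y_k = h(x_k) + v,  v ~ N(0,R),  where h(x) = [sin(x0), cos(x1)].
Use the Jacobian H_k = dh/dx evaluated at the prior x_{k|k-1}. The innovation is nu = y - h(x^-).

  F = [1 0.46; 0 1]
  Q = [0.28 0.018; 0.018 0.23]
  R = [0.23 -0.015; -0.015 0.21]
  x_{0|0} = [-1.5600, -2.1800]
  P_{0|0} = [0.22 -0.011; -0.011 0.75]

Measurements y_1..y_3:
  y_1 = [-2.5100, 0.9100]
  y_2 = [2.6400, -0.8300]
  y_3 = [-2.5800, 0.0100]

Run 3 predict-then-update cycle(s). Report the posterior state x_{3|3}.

step 1: x^-=[-2.5628, -2.1800]  P^-=[0.6486 0.3520; 0.3520 0.9800]  H_jac=[-0.8371 0.0000; 0.0000 0.8201]  S=[0.6845 -0.2567; -0.2567 0.8691]  K=[-0.7519 0.1101; -0.0942 0.8969]  nu=[-1.9630, 1.4822]  x^+=[-0.9236, -0.6657]  P^+=[0.2086 0.0419; 0.0419 0.2314]
step 2: x^-=[-1.2299, -0.6657]  P^-=[0.5761 0.1664; 0.1664 0.4614]  H_jac=[0.3344 0.0000; 0.0000 0.6176]  S=[0.2944 0.0194; 0.0194 0.3860]  K=[0.6389 0.2342; 0.1409 0.7312]  nu=[3.5824, -1.6165]  x^+=[0.6805, -1.3429]  P^+=[0.4290 0.0641; 0.0641 0.2452]
step 3: x^-=[0.0627, -1.3429]  P^-=[0.8198 0.1949; 0.1949 0.4752]  H_jac=[0.9980 0.0000; 0.0000 0.9741]  S=[1.0466 0.1745; 0.1745 0.6609]  K=[0.7677 0.0846; 0.0723 0.6813]  nu=[-2.6427, -0.2159]  x^+=[-1.9843, -1.6810]  P^+=[0.1756 0.0064; 0.0064 0.1458]

x_post = [-1.9843, -1.6810]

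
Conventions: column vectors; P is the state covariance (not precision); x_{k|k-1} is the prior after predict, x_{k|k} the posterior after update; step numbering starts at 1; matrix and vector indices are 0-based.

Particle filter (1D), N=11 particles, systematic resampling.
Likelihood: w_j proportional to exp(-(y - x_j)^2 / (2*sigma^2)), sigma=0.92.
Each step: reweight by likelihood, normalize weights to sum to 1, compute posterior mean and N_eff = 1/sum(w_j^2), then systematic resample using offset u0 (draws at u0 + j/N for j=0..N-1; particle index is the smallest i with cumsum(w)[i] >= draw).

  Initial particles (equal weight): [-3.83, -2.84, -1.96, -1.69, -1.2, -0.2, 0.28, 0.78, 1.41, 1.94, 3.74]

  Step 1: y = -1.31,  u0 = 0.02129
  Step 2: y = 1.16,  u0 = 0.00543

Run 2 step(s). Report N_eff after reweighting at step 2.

step 1: w=[0.0062, 0.0667, 0.2071, 0.2441, 0.2639, 0.1284, 0.0597, 0.0201, 0.0034, 0.0005, 0.0000]  mean=-1.3358  Neff=5.0756  idx=[1, 2, 2, 3, 3, 3, 4, 4, 4, 5, 6]
step 2: w=[0.0001, 0.0029, 0.0029, 0.0074, 0.0074, 0.0074, 0.0335, 0.0335, 0.0335, 0.3018, 0.5696]  mean=-0.0706  Neff=2.3863  idx=[2, 8, 9, 9, 9, 10, 10, 10, 10, 10, 10]

N_eff = 2.3863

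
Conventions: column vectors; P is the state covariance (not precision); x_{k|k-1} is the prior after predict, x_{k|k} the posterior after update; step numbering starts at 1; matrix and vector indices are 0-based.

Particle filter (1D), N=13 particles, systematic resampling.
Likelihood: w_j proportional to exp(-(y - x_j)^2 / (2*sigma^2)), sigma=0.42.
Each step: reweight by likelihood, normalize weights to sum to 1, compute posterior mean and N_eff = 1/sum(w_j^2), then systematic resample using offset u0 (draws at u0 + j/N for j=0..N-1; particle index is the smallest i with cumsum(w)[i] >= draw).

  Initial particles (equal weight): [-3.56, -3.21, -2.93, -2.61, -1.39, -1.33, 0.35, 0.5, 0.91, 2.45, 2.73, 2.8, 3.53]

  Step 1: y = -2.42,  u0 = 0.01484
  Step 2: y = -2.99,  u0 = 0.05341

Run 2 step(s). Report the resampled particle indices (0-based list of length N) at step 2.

step 1: w=[0.0151, 0.1027, 0.2881, 0.5436, 0.0298, 0.0208, 0.0000, 0.0000, 0.0000, 0.0000, 0.0000, 0.0000, 0.0000]  mean=-2.7153  Neff=2.5604  idx=[0, 1, 2, 2, 2, 2, 3, 3, 3, 3, 3, 3, 3]
step 2: w=[0.0403, 0.0883, 0.1002, 0.1002, 0.1002, 0.1002, 0.0672, 0.0672, 0.0672, 0.0672, 0.0672, 0.0672, 0.0672]  mean=-2.8295  Neff=12.3125  idx=[1, 2, 2, 3, 4, 5, 5, 6, 8, 9, 10, 11, 12]

resampled_idx = [1, 2, 2, 3, 4, 5, 5, 6, 8, 9, 10, 11, 12]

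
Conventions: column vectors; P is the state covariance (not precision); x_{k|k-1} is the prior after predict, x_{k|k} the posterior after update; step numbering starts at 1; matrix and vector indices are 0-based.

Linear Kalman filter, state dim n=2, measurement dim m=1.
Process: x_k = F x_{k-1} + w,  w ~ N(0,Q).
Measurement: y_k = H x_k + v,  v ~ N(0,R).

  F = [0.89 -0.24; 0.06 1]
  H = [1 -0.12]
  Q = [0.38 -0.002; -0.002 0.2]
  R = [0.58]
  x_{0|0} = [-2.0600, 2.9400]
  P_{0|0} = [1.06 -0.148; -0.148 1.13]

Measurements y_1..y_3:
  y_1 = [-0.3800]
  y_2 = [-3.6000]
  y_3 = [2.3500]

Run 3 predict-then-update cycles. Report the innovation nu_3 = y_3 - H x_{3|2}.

step 1: x^-=[-2.5390, 2.8164]  P^-=[1.3479 -0.3462; -0.3462 1.3161]  S=[2.0300]  K=[0.6845; -0.2483]  nu=[2.4970]  x^+=[-0.8299, 2.1963]  P^+=[0.3969 -0.0011; -0.0011 1.1909]
step 2: x^-=[-1.2657, 2.1465]  P^-=[0.7634 -0.2676; -0.2676 1.3922]  S=[1.4277]  K=[0.5572; -0.3044]  nu=[-2.0767]  x^+=[-2.4229, 2.7788]  P^+=[0.3201 -0.0254; -0.0254 1.2598]
step 3: x^-=[-2.8233, 2.6334]  P^-=[0.7170 -0.3095; -0.3095 1.4579]  S=[1.3923]  K=[0.5417; -0.3480]  nu=[5.4893]  x^+=[0.1501, 0.7234]  P^+=[0.3085 -0.0471; -0.0471 1.2894]

innov = [5.4893]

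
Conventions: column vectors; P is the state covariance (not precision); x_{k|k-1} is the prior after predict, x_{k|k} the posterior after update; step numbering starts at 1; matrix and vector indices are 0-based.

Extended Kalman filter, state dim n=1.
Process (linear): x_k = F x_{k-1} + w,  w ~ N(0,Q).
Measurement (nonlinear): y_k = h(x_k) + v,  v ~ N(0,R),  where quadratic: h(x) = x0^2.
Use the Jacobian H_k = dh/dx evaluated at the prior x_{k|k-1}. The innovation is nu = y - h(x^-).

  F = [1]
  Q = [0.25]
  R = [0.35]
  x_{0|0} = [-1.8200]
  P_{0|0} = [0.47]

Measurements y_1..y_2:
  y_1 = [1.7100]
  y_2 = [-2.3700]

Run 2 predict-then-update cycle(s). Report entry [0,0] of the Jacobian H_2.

step 1: x^-=[-1.8200]  P^-=[0.7200]  H_jac=[-3.6400]  S=[9.8897]  K=[-0.2650]  nu=[-1.6024]  x^+=[-1.3954]  P^+=[0.0255]
step 2: x^-=[-1.3954]  P^-=[0.2755]  H_jac=[-2.7907]  S=[2.4955]  K=[-0.3081]  nu=[-4.3170]  x^+=[-0.0654]  P^+=[0.0386]

H_jac[0,0] = -2.7907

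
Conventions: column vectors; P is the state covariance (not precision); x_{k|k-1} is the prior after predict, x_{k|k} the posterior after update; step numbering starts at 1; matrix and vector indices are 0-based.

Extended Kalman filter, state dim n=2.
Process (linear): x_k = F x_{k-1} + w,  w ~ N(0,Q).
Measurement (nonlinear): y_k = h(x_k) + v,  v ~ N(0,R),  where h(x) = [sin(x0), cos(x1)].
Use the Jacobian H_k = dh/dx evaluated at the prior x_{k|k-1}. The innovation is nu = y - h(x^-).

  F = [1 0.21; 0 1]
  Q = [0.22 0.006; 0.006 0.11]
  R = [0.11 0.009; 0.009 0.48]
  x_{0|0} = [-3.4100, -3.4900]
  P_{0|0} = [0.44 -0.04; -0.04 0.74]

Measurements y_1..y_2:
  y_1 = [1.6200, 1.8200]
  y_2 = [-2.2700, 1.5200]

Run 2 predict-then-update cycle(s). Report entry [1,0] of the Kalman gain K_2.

step 1: x^-=[-4.1429, -3.4900]  P^-=[0.6758 0.1214; 0.1214 0.8500]  H_jac=[-0.5392 0.0000; 0.0000 -0.3414]  S=[0.3065 0.0313; 0.0313 0.5791]  K=[-1.1882 -0.0072; -0.1632 -0.4923]  nu=[0.7778, 2.7599]  x^+=[-5.0871, -4.9757]  P^+=[0.2425 0.0415; 0.0415 0.6965]
step 2: x^-=[-6.1320, -4.9757]  P^-=[0.5107 0.1938; 0.1938 0.8065]  H_jac=[0.9886 0.0000; 0.0000 -0.9655]  S=[0.6091 -0.1760; -0.1760 1.2318]  K=[0.8188 -0.0349; 0.1376 -0.6125]  nu=[-2.4206, 1.2598]  x^+=[-8.1579, -6.0802]  P^+=[0.0908 0.0097; 0.0097 0.3032]

K[1,0] = 0.1376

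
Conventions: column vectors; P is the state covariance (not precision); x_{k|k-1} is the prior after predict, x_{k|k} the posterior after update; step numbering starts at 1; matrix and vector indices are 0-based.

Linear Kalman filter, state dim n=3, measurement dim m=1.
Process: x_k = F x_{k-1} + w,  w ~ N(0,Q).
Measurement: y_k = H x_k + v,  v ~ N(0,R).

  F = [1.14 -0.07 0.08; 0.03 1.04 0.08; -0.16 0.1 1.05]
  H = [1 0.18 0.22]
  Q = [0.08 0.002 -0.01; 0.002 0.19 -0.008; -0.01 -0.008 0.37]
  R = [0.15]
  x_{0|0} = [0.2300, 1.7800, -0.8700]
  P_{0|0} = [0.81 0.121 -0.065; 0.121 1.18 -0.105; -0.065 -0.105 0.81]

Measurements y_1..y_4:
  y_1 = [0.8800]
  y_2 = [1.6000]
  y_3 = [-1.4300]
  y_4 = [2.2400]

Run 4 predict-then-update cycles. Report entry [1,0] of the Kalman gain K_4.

step 1: x^-=[0.0680, 1.7885, -0.7723]  P^-=[1.1137 0.0780 -0.1529; 0.0780 1.4620 0.0424; -0.1529 0.0424 1.2915]  S=[1.3377]  K=[0.8179; 0.2620; 0.1038]  nu=[0.6600]  x^+=[0.6078, 1.9614, -0.7038]  P^+=[0.2189 -0.2087 -0.2665; -0.2087 1.3702 0.0060; -0.2665 0.0060 1.2771]
step 2: x^-=[0.4993, 2.0018, -0.6401]  P^-=[0.3640 -0.3535 -0.2943; -0.3535 1.6670 0.2764; -0.2943 0.2764 1.8947]  S=[0.4248]  K=[0.5545; 0.0174; 0.4056]  nu=[0.8812]  x^+=[0.9879, 2.0171, -0.2827]  P^+=[0.2333 -0.3576 -0.3899; -0.3576 1.6669 0.2735; -0.3899 0.2735 1.8249]
step 3: x^-=[0.9624, 2.1048, -0.2532]  P^-=[0.3860 -0.5382 -0.4353; -0.5382 2.0261 0.6695; -0.4353 0.6695 2.6044]  S=[0.3954]  K=[0.4889; -0.0662; 0.6530]  nu=[-2.7156]  x^+=[-0.3653, 2.2847, -2.0263]  P^+=[0.2914 -0.5254 -0.5615; -0.5254 2.0244 0.6866; -0.5615 0.6866 2.4358]
step 4: x^-=[-0.7385, 2.2030, -1.8408]  P^-=[0.4580 -0.7409 -0.6484; -0.7409 2.4742 1.2363; -0.6484 1.2363 3.4329]  S=[0.4002]  K=[0.4547; -0.0588; 0.8229]  nu=[2.9869]  x^+=[0.6198, 2.0274, 0.6172]  P^+=[0.3752 -0.7302 -0.7982; -0.7302 2.4728 1.2557; -0.7982 1.2557 3.1618]

K[1,0] = -0.0588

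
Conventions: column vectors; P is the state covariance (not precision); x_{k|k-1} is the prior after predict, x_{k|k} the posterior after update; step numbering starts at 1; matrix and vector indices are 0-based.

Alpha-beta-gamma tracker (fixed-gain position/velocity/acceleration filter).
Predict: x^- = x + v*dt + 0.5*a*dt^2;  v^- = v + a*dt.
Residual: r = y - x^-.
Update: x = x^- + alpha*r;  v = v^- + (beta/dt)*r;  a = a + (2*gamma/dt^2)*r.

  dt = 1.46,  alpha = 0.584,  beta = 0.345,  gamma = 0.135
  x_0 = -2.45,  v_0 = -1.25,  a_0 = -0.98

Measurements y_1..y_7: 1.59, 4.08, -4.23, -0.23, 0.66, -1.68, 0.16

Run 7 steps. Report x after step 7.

step 1: x_pred=-5.3195  r=6.9095  x^+=-1.2843  v^+=-1.0481  a^+=-0.1048
step 2: x_pred=-2.9262  r=7.0062  x^+=1.1654  v^+=0.4545  a^+=0.7826
step 3: x_pred=2.6631  r=-6.8931  x^+=-1.3625  v^+=-0.0317  a^+=-0.0905
step 4: x_pred=-1.5052  r=1.2752  x^+=-0.7605  v^+=0.1375  a^+=0.0710
step 5: x_pred=-0.4840  r=1.1440  x^+=0.1841  v^+=0.5116  a^+=0.2159
step 6: x_pred=1.1612  r=-2.8412  x^+=-0.4981  v^+=0.1555  a^+=-0.1439
step 7: x_pred=-0.4245  r=0.5845  x^+=-0.0831  v^+=0.0835  a^+=-0.0699

x_post = -0.0831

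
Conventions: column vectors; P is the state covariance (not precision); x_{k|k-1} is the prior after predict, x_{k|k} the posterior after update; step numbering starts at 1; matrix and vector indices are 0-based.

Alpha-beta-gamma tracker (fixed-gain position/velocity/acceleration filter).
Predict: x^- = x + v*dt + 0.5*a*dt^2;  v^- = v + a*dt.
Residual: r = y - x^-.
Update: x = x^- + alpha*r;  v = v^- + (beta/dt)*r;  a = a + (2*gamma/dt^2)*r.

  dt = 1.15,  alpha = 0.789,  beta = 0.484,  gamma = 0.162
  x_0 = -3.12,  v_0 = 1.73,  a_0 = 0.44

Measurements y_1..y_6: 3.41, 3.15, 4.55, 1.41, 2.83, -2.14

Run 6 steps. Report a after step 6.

step 1: x_pred=-0.8396  r=4.2496  x^+=2.5133  v^+=4.0245  a^+=1.4811
step 2: x_pred=8.1209  r=-4.9709  x^+=4.1989  v^+=3.6357  a^+=0.2633
step 3: x_pred=8.5540  r=-4.0040  x^+=5.3948  v^+=2.2533  a^+=-0.7177
step 4: x_pred=7.5116  r=-6.1016  x^+=2.6974  v^+=-1.1400  a^+=-2.2125
step 5: x_pred=-0.0766  r=2.9066  x^+=2.2167  v^+=-2.4611  a^+=-1.5004
step 6: x_pred=-1.6056  r=-0.5344  x^+=-2.0273  v^+=-4.4114  a^+=-1.6313

a_post = -1.6313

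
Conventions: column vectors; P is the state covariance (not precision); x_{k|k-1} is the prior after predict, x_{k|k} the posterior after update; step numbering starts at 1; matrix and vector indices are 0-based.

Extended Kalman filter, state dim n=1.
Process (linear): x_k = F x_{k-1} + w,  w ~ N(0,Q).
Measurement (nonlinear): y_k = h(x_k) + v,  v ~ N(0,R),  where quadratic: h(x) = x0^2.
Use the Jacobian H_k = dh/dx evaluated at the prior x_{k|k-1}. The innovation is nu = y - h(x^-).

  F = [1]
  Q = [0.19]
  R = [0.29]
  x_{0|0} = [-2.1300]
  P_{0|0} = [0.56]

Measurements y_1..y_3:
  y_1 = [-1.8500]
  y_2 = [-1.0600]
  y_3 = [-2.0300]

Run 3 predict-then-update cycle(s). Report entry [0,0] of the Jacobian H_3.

step 1: x^-=[-2.1300]  P^-=[0.7500]  H_jac=[-4.2600]  S=[13.9007]  K=[-0.2298]  nu=[-6.3869]  x^+=[-0.6620]  P^+=[0.0156]
step 2: x^-=[-0.6620]  P^-=[0.2056]  H_jac=[-1.3240]  S=[0.6505]  K=[-0.4186]  nu=[-1.4983]  x^+=[-0.0349]  P^+=[0.0917]
step 3: x^-=[-0.0349]  P^-=[0.2817]  H_jac=[-0.0698]  S=[0.2914]  K=[-0.0675]  nu=[-2.0312]  x^+=[0.1021]  P^+=[0.2804]

H_jac[0,0] = -0.0698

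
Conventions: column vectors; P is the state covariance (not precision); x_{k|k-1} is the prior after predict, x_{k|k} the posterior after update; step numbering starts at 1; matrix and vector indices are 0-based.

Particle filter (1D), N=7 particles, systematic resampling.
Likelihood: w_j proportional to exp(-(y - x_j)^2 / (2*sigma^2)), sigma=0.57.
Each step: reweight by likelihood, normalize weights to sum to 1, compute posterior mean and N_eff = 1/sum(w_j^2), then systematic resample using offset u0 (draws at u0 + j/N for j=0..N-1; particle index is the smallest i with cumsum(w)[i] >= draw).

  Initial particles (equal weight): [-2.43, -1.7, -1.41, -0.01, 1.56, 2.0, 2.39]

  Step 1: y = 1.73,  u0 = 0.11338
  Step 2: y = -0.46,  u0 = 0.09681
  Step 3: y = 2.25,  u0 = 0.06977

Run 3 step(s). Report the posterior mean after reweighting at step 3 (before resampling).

post_mean = 1.5600

step 1: w=[0.0000, 0.0000, 0.0000, 0.0040, 0.4034, 0.3769, 0.2157]  mean=1.8986  Neff=2.8464  idx=[4, 4, 4, 5, 5, 6, 6]
step 2: w=[0.3226, 0.3226, 0.3226, 0.0155, 0.0155, 0.0006, 0.0006]  mean=1.5747  Neff=3.1989  idx=[0, 0, 1, 1, 2, 2, 2]
step 3: w=[0.1429, 0.1429, 0.1429, 0.1429, 0.1429, 0.1429, 0.1429]  mean=1.5600  Neff=7.0000  idx=[0, 1, 2, 3, 4, 5, 6]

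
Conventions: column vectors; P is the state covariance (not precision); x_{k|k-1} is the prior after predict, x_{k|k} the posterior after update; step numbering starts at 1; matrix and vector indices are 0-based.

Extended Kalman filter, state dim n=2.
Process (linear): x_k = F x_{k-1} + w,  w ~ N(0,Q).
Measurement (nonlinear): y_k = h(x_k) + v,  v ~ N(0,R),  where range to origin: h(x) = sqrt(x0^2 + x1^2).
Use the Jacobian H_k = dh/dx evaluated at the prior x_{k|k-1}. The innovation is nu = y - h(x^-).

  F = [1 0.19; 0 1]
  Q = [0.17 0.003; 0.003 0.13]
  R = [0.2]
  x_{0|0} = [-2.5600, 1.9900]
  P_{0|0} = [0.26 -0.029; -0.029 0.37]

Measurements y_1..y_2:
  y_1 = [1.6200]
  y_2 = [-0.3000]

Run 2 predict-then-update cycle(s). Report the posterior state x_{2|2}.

x_post = [-0.3525, 0.5574]

step 1: x^-=[-2.1819, 1.9900]  P^-=[0.4323 0.0443; 0.0443 0.5000]  H_jac=[-0.7389 0.6739]  S=[0.6189]  K=[-0.4679; 0.4915]  nu=[-1.3331]  x^+=[-1.5582, 1.3348]  P^+=[0.2969 0.1866; 0.1866 0.3505]
step 2: x^-=[-1.3046, 1.3348]  P^-=[0.5504 0.2562; 0.2562 0.4805]  H_jac=[-0.6990 0.7152]  S=[0.4585]  K=[-0.4395; 0.3589]  nu=[-2.1665]  x^+=[-0.3525, 0.5574]  P^+=[0.4619 0.3285; 0.3285 0.4214]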